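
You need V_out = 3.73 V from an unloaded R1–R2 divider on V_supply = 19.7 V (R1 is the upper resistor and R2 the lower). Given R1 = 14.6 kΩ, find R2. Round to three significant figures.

R2 ≈ 3.41 kΩ

The divider ratio is R2/(R1+R2) = 3.73/19.7 = 0.1893.
Rearranging, R2 = R1·k/(1−k) = 14.6 × 0.2336 = 3.410 kΩ.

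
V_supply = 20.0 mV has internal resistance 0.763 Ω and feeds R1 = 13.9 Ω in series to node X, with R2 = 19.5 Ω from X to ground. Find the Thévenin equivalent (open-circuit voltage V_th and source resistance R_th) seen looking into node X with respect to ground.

V_th ≈ 11.4 mV, R_th ≈ 8.37 Ω

R1' = 0.763 + 13.9 = 14.66 Ω (source resistance + R1).
Open-circuit (no load on X): V_th = V_supply · R2/(R1' + R2) = 20.0 × 19.5/(14.66 + 19.5) = 11.42 mV.
Looking into X with the source shorted: R_th = R1'·R2/(R1'+R2) = 14.66 × 19.5/34.16 = 8.370 Ω.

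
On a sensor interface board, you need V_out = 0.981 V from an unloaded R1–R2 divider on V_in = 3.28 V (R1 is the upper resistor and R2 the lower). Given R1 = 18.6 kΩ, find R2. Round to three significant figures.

Required fraction k = V_out/V_in = 0.2991.
R2 = R1 · 0.2991/(1 − 0.2991) = 7.937 kΩ.

R2 ≈ 7.94 kΩ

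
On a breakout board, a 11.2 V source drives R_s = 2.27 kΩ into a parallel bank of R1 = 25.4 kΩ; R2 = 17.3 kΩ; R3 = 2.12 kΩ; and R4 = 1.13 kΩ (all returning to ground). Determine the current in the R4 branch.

I ≈ 2.30 mA

Parallel bank: R_p = 1/(1/25.4 + 1/17.3 + 1/2.12 + 1/1.13) = 0.6878 kΩ.
V_A by voltage divider: V_A = 11.2 × 0.6878/(2.27 + 0.6878) = 2.605 V.
Branch current I = V_A/R4 = 2.605/1.13 = 2.305 mA.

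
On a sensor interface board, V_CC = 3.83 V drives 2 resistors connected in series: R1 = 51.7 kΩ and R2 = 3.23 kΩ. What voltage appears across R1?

Total series resistance ΣR = 51.7 + 3.23 = 54.93 kΩ.
Voltage divider: V = V_CC · (51.70 / 54.93) = 3.83 × 0.9412 = 3.605 V.

V ≈ 3.60 V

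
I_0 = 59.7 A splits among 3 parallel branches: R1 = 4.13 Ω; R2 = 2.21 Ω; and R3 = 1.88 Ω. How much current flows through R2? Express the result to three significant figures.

ΣG = 1/4.13 + 1/2.21 + 1/1.88 = 1.227.
Current divider: I(R2) = I_0 · G_k/ΣG = 59.7 × (0.4525/1.227) = 59.7 × 0.3689 = 22.02 A.

I ≈ 22.0 A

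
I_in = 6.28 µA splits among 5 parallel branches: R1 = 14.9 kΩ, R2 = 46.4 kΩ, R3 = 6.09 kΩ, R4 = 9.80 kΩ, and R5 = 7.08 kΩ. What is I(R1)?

Total conductance ΣG = 1/14.9 + 1/46.4 + 1/6.09 + 1/9.80 + 1/7.08 = 0.4962 (units of 1/kΩ).
Current divider: I(R1) = I_in · G_k/ΣG = 6.28 × (0.06711/0.4962) = 6.28 × 0.1353 = 0.8495 µA.

I ≈ 0.849 µA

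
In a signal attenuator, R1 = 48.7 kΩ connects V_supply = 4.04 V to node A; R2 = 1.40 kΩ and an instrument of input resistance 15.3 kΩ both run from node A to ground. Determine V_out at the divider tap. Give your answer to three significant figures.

First combine the lower leg with the load: R2 ‖ R_L = 1.283 kΩ.
Then V_out = V_supply · R2'/(R1 + R2') = 4.04 × 1.283/49.98 = 0.1037 V.

V_out ≈ 0.104 V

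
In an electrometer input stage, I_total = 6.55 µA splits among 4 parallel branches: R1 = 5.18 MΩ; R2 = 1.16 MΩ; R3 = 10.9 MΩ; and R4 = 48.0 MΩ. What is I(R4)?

Total conductance ΣG = 1/5.18 + 1/1.16 + 1/10.9 + 1/48.0 = 1.168 (units of 1/MΩ).
R4 takes the fraction G_k/ΣG = 0.02083/1.168 = 0.01784, so I = 6.55 × 0.01784 = 0.1169 µA.

I ≈ 0.117 µA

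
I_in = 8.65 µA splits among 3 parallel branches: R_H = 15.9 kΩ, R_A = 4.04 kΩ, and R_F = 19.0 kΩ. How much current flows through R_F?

ΣG = 1/15.9 + 1/4.04 + 1/19.0 = 0.3630.
Current divider: I(R_F) = I_in · G_k/ΣG = 8.65 × (0.05263/0.3630) = 8.65 × 0.1450 = 1.254 µA.

I ≈ 1.25 µA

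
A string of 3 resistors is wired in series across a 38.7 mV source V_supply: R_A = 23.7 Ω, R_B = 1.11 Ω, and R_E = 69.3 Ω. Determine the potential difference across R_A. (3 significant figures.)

V ≈ 9.75 mV

ΣR = 23.7 + 1.11 + 69.3 = 94.11 Ω.
V = V_supply · R/ΣR = 38.7 × 0.2518 = 9.746 mV.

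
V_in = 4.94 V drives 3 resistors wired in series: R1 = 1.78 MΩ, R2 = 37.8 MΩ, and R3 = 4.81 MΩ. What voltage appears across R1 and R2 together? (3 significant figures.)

V ≈ 4.40 V

Total series resistance ΣR = 1.78 + 37.8 + 4.81 = 44.39 MΩ.
R_{R1..R2} = 1.78 + 37.8 = 39.58 MΩ.
Voltage divider: V = V_in · (39.58 / 44.39) = 4.94 × 0.8916 = 4.405 V.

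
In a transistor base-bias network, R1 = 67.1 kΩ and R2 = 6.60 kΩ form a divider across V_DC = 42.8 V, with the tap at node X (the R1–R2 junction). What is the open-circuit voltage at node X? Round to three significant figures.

Open-circuit (no load on X): V_th = V_DC · R2/(R1 + R2) = 42.8 × 6.60/(67.10 + 6.60) = 3.833 V.

V_th ≈ 3.83 V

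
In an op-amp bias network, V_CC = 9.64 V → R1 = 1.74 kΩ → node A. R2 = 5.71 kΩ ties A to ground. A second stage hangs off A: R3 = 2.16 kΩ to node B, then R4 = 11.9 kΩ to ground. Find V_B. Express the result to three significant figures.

V_B ≈ 5.71 V

Node A sees R2 in parallel with the series input of stage 2, R3 + R4 = 14.06 kΩ.
Effective lower resistance at A: R2 ‖ 14.06 = 4.061 kΩ.
So V_A = 9.64 × 0.7000 = 6.748 V.
V_B = V_A × 0.8464 = 5.712 V.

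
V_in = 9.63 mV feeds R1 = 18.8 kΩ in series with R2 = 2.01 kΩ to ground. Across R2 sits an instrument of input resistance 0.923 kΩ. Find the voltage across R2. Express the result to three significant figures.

R2 ‖ R_L = (2.01 × 0.923)/(2.01 + 0.923) = 0.6325 kΩ.
Then V_out = V_in · R2'/(R1 + R2') = 9.63 × 0.6325/19.43 = 0.3135 mV.

V_out ≈ 0.313 mV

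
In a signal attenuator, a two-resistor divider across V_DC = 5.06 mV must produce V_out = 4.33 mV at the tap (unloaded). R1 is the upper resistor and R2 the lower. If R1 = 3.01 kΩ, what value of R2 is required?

R2 ≈ 17.9 kΩ

V_out/V_DC = R2/(R1+R2) = 0.8557.
So R2 = R1 · V_out/(V_DC − V_out) = 3.01 × 4.33/(5.06 − 4.33) = 3.01 × 5.932 = 17.85 kΩ.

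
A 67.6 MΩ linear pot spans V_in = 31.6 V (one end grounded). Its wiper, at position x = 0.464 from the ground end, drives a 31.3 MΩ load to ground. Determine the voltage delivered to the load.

V_out ≈ 9.54 V

Split the track: R_lower = x·R_p = 31.37 MΩ, R_upper = (1−x)·R_p = 36.23 MΩ.
Lower segment in parallel with the load: 31.37 ‖ 31.3 = 15.67 MΩ.
V_out = 31.6 × 15.67/(36.23 + 15.67) = 9.539 V.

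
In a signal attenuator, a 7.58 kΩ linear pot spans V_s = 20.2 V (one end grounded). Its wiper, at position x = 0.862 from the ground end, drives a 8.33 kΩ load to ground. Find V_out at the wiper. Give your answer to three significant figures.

V_out ≈ 15.7 V

Lower segment x·R_p = 6.534 kΩ; upper segment (1−x)·R_p = 1.046 kΩ.
Lower segment in parallel with the load: 6.534 ‖ 8.33 = 3.662 kΩ.
V_out = 20.2 × 3.662/(1.046 + 3.662) = 15.71 V.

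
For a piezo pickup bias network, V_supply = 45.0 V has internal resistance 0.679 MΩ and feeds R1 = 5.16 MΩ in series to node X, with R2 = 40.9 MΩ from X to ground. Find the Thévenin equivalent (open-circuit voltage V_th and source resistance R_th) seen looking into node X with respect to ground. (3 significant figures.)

R1' = 0.679 + 5.16 = 5.839 MΩ (source resistance + R1).
With X open, the divider is unloaded: V_th = 45.0 × 40.9/46.74 = 39.38 V.
With V_supply suppressed (replaced by a short), R_th = R1' ‖ R2 = (5.839 × 40.9)/(5.839 + 40.9) = 5.110 MΩ.

V_th ≈ 39.4 V, R_th ≈ 5.11 MΩ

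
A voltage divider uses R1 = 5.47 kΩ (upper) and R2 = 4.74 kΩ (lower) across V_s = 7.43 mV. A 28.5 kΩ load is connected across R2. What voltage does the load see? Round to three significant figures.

V_out ≈ 3.17 mV

R2 ‖ R_L = (4.74 × 28.5)/(4.74 + 28.5) = 4.064 kΩ.
Then V_out = V_s · R2'/(R1 + R2') = 7.43 × 4.064/9.534 = 3.167 mV.
(Unloaded it would be 3.45 mV; the load pulls it down.)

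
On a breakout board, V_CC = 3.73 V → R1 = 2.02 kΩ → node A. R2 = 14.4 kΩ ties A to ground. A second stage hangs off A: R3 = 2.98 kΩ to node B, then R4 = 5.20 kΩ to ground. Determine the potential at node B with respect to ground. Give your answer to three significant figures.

V_B ≈ 1.71 V

The second stage (R3 + R4 = 8.180 kΩ) loads node A in parallel with R2.
Effective lower resistance at A: R2 ‖ 8.180 = 5.217 kΩ.
V_A = 3.73 × 5.217/(2.02 + 5.217) = 2.689 V.
Then the unloaded second divider: V_B = V_A × R4/(R3+R4) = 2.689 × 0.6357 = 1.709 V.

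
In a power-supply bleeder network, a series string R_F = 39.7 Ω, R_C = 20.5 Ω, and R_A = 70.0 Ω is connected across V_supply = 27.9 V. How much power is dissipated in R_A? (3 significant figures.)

Series current I = V_supply/ΣR = 27.9/130.2 = 0.2143 A.
P(R_A) = I²·R_A = (0.2143)² × 70.0 = 3.214 W.

P ≈ 3.21 W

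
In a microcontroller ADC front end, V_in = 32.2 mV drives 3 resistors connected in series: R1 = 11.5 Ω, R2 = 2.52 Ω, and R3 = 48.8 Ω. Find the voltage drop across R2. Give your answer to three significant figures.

V ≈ 1.29 mV

ΣR = 11.5 + 2.52 + 48.8 = 62.82 Ω.
Voltage divider: V = V_in · (2.520 / 62.82) = 32.2 × 0.04011 = 1.292 mV.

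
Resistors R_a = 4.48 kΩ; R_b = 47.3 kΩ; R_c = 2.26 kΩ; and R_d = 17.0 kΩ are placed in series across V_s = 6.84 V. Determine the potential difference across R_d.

Total series resistance ΣR = 4.48 + 47.3 + 2.26 + 17.0 = 71.04 kΩ.
V = V_s · R/ΣR = 6.84 × 0.2393 = 1.637 V.

V ≈ 1.64 V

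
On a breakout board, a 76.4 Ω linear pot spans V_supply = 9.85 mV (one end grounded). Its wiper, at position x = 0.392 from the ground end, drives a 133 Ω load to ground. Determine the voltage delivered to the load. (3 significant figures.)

Lower segment x·R_p = 29.95 Ω; upper segment (1−x)·R_p = 46.45 Ω.
Lower segment in parallel with the load: 29.95 ‖ 133 = 24.44 Ω.
Loaded-divider output: V_out = 9.85 × 0.3448 = 3.396 mV.
(Unloaded: V_out = x·V_supply = 3.86 mV.)

V_out ≈ 3.40 mV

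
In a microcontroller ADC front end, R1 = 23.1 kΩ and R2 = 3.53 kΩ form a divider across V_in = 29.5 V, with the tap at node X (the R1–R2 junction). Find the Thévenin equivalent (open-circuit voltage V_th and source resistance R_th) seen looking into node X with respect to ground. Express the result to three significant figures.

V_th ≈ 3.91 V, R_th ≈ 3.06 kΩ

V_th is the unloaded tap voltage: V_in · R2/(R1+R2) = 29.5 × 0.1326 = 3.910 V.
Looking into X with the source shorted: R_th = R1·R2/(R1+R2) = 23.10 × 3.53/26.63 = 3.062 kΩ.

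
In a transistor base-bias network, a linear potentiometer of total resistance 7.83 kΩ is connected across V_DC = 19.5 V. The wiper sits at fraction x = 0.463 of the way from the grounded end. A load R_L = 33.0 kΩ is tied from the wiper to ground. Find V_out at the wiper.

The pot divides into 4.205 kΩ above the wiper and 3.625 kΩ below.
R_L loads the lower segment: effective lower R = 3.266 kΩ.
Then V_out = V_DC · 3.266/(4.205 + 3.266) = 8.526 V.

V_out ≈ 8.53 V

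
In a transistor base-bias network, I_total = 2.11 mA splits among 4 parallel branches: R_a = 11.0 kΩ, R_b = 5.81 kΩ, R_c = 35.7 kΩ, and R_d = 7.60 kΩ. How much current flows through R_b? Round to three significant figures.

I ≈ 0.859 mA

Total conductance ΣG = 1/11.0 + 1/5.81 + 1/35.7 + 1/7.60 = 0.4226 (units of 1/kΩ).
By the current-divider rule, I = I_total · G_k/ΣG = 2.11 × 0.4073 = 0.8593 mA.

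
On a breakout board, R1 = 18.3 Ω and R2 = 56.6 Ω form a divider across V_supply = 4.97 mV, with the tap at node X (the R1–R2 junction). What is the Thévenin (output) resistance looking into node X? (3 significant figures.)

With V_supply suppressed (replaced by a short), R_th = R1 ‖ R2 = (18.30 × 56.6)/(18.30 + 56.6) = 13.83 Ω.

R_th ≈ 13.8 Ω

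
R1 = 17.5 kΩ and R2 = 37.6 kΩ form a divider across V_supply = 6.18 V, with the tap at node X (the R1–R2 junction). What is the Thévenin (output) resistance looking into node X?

Looking into X with the source shorted: R_th = R1·R2/(R1+R2) = 17.50 × 37.6/55.10 = 11.94 kΩ.

R_th ≈ 11.9 kΩ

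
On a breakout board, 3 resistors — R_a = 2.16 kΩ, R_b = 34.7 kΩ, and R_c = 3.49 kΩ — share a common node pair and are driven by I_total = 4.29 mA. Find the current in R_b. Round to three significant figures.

Conductances: ΣG = 1/2.16 + 1/34.7 + 1/3.49 = 0.7783 (1/kΩ).
R_b takes the fraction G_k/ΣG = 0.02882/0.7783 = 0.03703, so I = 4.29 × 0.03703 = 0.1588 mA.

I ≈ 0.159 mA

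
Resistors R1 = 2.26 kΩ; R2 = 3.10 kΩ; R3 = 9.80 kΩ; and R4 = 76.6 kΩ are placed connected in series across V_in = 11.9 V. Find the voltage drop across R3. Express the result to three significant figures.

ΣR = 2.26 + 3.10 + 9.80 + 76.6 = 91.76 kΩ.
V = V_in · R/ΣR = 11.9 × 0.1068 = 1.271 V.

V ≈ 1.27 V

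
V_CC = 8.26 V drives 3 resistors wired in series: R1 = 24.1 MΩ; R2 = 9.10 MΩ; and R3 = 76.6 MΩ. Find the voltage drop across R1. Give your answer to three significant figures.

ΣR = 24.1 + 9.10 + 76.6 = 109.8 MΩ.
V = V_CC · R/ΣR = 8.26 × 0.2195 = 1.813 V.

V ≈ 1.81 V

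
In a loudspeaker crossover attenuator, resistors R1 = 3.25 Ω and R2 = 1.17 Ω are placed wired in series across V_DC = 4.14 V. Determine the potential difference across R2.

V ≈ 1.10 V

Total series resistance ΣR = 3.25 + 1.17 = 4.420 Ω.
Voltage divider: V = V_DC · (1.170 / 4.420) = 4.14 × 0.2647 = 1.096 V.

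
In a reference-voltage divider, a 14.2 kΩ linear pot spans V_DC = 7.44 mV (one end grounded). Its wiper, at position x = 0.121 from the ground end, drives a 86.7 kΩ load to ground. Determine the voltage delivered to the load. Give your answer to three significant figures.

V_out ≈ 0.885 mV

Lower segment x·R_p = 1.718 kΩ; upper segment (1−x)·R_p = 12.48 kΩ.
R_L loads the lower segment: effective lower R = 1.685 kΩ.
V_out = 7.44 × 1.685/(12.48 + 1.685) = 0.8848 mV.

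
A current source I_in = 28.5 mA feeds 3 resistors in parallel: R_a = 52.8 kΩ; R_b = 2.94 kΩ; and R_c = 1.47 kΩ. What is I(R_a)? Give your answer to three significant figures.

I ≈ 0.519 mA

Conductances: ΣG = 1/52.8 + 1/2.94 + 1/1.47 = 1.039 (1/kΩ).
Current divider: I(R_a) = I_in · G_k/ΣG = 28.5 × (0.01894/1.039) = 28.5 × 0.01822 = 0.5193 mA.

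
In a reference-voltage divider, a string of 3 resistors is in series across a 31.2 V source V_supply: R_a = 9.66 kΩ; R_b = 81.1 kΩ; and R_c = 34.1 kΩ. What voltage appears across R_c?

V ≈ 8.52 V

Series total: ΣR = 9.66 + 81.1 + 34.1 = 124.9 kΩ.
Voltage divider: V = V_supply · (34.10 / 124.9) = 31.2 × 0.2731 = 8.521 V.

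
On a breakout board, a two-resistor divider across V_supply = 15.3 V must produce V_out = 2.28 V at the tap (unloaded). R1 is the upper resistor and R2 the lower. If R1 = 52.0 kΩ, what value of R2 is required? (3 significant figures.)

R2 ≈ 9.11 kΩ

V_out/V_supply = R2/(R1+R2) = 0.1490.
R2 = R1 · 0.1490/(1 − 0.1490) = 9.106 kΩ.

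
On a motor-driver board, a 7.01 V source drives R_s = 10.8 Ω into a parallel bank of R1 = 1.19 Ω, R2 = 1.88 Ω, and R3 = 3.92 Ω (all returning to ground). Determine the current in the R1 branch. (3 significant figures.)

Combine the parallel branches: R_p = (1/1.19 + 1/1.88 + 1/3.92)⁻¹ = 0.6145 Ω.
V_A by voltage divider: V_A = 7.01 × 0.6145/(10.8 + 0.6145) = 0.3774 V.
I(R1) = V_A / R1 = 0.3774/1.19 = 0.3171 A.

I ≈ 0.317 A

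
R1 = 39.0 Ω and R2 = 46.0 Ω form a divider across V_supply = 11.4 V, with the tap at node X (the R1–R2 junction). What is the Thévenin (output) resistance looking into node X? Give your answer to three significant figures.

R_th ≈ 21.1 Ω

With V_supply suppressed (replaced by a short), R_th = R1 ‖ R2 = (39.00 × 46.0)/(39.00 + 46.0) = 21.11 Ω.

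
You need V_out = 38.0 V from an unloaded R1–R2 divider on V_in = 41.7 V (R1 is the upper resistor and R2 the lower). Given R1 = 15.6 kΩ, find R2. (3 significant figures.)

R2 ≈ 160 kΩ

Required fraction k = V_out/V_in = 0.9113.
R2 = R1 · 0.9113/(1 − 0.9113) = 160.2 kΩ.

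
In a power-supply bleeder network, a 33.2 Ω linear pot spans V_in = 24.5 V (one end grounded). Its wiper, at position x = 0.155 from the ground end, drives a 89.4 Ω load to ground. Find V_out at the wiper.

The pot divides into 28.05 Ω above the wiper and 5.146 Ω below.
R_L loads the lower segment: effective lower R = 4.866 Ω.
Loaded-divider output: V_out = 24.5 × 0.1478 = 3.621 V.

V_out ≈ 3.62 V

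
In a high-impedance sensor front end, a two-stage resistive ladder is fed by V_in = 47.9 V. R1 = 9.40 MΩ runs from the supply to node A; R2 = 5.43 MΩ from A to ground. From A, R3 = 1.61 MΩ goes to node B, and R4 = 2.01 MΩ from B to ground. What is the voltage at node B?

Node A sees R2 in parallel with the series input of stage 2, R3 + R4 = 3.620 MΩ.
R2 ‖ (R3+R4) = 2.172 MΩ.
First divider: V_A = V_in · 2.172/(9.40 + 2.172) = 8.991 V.
Then the unloaded second divider: V_B = V_A × R4/(R3+R4) = 8.991 × 0.5552 = 4.992 V.

V_B ≈ 4.99 V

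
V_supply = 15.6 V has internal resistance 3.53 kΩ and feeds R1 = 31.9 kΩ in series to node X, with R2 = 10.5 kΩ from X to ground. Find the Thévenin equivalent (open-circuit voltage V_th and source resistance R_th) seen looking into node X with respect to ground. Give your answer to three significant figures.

R1' = 3.53 + 31.9 = 35.43 kΩ (source resistance + R1).
Open-circuit (no load on X): V_th = V_supply · R2/(R1' + R2) = 15.6 × 10.5/(35.43 + 10.5) = 3.566 V.
Zeroing V_supply shorts the top of R1' to ground, so R_th = R1' ‖ R2 = 8.100 kΩ.

V_th ≈ 3.57 V, R_th ≈ 8.10 kΩ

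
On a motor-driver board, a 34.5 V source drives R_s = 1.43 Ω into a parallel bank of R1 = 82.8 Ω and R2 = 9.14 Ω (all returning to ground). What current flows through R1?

I ≈ 0.355 A

Parallel bank: R_p = 1/(1/82.8 + 1/9.14) = 8.231 Ω.
Node voltage V_A = V_CC · R_p/(R_s + R_p) = 34.5 × 0.8520 = 29.39 V.
I(R1) = V_A / R1 = 29.39/82.8 = 0.3550 A.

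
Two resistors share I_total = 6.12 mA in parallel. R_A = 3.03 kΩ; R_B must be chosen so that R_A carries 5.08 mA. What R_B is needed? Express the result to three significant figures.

The fraction through R_A equals R_B/(R_A+R_B).
With f = 0.8301, R_B = R_A · f/(1−f) = 3.03 × 4.885 = 14.80 kΩ.

R_B ≈ 14.8 kΩ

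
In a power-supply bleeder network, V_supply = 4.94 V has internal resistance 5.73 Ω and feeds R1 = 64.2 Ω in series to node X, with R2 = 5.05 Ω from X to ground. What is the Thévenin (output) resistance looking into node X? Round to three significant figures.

R_th ≈ 4.71 Ω

R1' = 5.73 + 64.2 = 69.93 Ω (source resistance + R1).
Zeroing V_supply shorts the top of R1' to ground, so R_th = R1' ‖ R2 = 4.710 Ω.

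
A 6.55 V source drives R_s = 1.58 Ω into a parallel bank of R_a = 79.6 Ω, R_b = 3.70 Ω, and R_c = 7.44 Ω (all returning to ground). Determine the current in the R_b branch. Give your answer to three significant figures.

I ≈ 1.07 A

Combine the parallel branches: R_p = (1/79.6 + 1/3.70 + 1/7.44)⁻¹ = 2.397 Ω.
V_A = 6.55 × 2.397/3.977 = 3.948 V.
I(R_b) = V_A / R_b = 3.948/3.70 = 1.067 A.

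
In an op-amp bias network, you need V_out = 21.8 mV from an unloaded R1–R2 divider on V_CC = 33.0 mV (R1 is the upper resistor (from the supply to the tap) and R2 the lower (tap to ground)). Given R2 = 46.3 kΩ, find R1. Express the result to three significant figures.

R1 ≈ 23.8 kΩ

Required fraction k = V_out/V_CC = 0.6606.
R1 = R2·(1/k − 1) = 46.3 × 0.5138 = 23.79 kΩ.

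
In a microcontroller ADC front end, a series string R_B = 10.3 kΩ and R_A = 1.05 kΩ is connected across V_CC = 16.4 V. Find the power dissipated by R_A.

ΣR = 11.35 kΩ → I = 16.4/11.35 = 1.445 mA.
P(R_A) = I²·R_A = (1.445)² × 1.05 = 2.192 mW.

P ≈ 2.19 mW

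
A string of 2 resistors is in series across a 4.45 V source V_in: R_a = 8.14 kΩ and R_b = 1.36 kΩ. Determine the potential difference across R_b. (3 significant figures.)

Series total: ΣR = 8.14 + 1.36 = 9.500 kΩ.
Voltage divider: V = V_in · (1.360 / 9.500) = 4.45 × 0.1432 = 0.6371 V.

V ≈ 0.637 V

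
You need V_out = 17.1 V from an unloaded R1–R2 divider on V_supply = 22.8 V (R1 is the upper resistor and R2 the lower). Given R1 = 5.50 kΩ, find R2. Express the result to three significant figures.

R2 ≈ 16.5 kΩ

V_out/V_supply = R2/(R1+R2) = 0.7500.
Rearranging, R2 = R1·k/(1−k) = 5.50 × 3.000 = 16.50 kΩ.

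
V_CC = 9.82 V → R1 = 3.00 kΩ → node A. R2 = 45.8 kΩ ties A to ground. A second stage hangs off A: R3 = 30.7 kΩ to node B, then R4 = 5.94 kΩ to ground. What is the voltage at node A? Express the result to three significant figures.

V_A ≈ 8.56 V

Looking into the second stage from A: R3 + R4 = 36.64 kΩ appears in parallel with R2.
R2 ‖ (R3+R4) = 20.36 kΩ.
First divider: V_A = V_CC · 20.36/(3.00 + 20.36) = 8.559 V.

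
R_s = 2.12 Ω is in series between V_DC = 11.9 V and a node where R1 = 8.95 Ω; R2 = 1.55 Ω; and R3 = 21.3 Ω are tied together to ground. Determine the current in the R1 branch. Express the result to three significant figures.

Parallel bank: R_p = 1/(1/8.95 + 1/1.55 + 1/21.3) = 1.244 Ω.
V_A by voltage divider: V_A = 11.9 × 1.244/(2.12 + 1.244) = 4.401 V.
Branch current I = V_A/R1 = 4.401/8.95 = 0.4917 A.

I ≈ 0.492 A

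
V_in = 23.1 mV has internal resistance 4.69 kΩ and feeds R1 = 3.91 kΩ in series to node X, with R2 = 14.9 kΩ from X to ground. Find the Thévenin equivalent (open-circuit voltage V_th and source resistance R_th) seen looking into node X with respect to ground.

V_th ≈ 14.6 mV, R_th ≈ 5.45 kΩ

R1' = 4.69 + 3.91 = 8.600 kΩ (source resistance + R1).
Open-circuit (no load on X): V_th = V_in · R2/(R1' + R2) = 23.1 × 14.9/(8.600 + 14.9) = 14.65 mV.
Looking into X with the source shorted: R_th = R1'·R2/(R1'+R2) = 8.600 × 14.9/23.50 = 5.453 kΩ.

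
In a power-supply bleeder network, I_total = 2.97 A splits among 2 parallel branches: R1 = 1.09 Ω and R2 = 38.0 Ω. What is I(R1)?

For two parallel branches, I_k = I_total · (other R)/(sum of R).
So I = 2.97 × 38.0/39.09 = 2.887 A.

I ≈ 2.89 A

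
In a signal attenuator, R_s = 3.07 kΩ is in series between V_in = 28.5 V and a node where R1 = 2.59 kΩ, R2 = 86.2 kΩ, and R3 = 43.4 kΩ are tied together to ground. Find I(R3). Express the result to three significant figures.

Parallel bank: R_p = 1/(1/2.59 + 1/86.2 + 1/43.4) = 2.377 kΩ.
V_A by voltage divider: V_A = 28.5 × 2.377/(3.07 + 2.377) = 12.44 V.
Branch current I = V_A/R3 = 12.44/43.4 = 0.2866 mA.

I ≈ 0.287 mA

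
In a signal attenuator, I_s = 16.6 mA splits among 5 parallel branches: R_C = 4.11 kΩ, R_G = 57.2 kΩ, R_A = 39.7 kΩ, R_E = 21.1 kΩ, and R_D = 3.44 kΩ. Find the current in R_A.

Conductances: ΣG = 1/4.11 + 1/57.2 + 1/39.7 + 1/21.1 + 1/3.44 = 0.6241 (1/kΩ).
By the current-divider rule, I = I_s · G_k/ΣG = 16.6 × 0.04036 = 0.6700 mA.

I ≈ 0.670 mA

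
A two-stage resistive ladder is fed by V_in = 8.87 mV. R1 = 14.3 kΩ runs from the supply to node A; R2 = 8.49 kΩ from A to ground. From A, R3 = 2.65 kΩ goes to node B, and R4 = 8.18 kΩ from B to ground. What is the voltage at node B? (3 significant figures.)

V_B ≈ 1.67 mV

The second stage (R3 + R4 = 10.83 kΩ) loads node A in parallel with R2.
R2 ‖ (R3+R4) = 4.759 kΩ.
V_A = 8.87 × 4.759/(14.3 + 4.759) = 2.215 mV.
Then the unloaded second divider: V_B = V_A × R4/(R3+R4) = 2.215 × 0.7553 = 1.673 mV.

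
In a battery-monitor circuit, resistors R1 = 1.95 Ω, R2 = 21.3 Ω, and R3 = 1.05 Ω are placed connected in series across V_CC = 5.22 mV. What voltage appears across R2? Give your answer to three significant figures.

Series total: ΣR = 1.95 + 21.3 + 1.05 = 24.30 Ω.
V = V_CC · R/ΣR = 5.22 × 0.8765 = 4.576 mV.

V ≈ 4.58 mV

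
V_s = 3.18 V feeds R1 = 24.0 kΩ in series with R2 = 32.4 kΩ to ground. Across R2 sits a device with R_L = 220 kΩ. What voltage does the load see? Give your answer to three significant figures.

V_out ≈ 1.72 V

R2 ‖ R_L = (32.4 × 220)/(32.4 + 220) = 28.24 kΩ.
Now apply the divider: V_out = 3.18 × 0.5406 = 1.719 V.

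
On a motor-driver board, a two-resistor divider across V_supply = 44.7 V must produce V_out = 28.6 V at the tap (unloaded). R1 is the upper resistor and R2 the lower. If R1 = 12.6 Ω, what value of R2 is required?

R2 ≈ 22.4 Ω

Required fraction k = V_out/V_supply = 0.6398.
So R2 = R1 · V_out/(V_supply − V_out) = 12.6 × 28.6/(44.7 − 28.6) = 12.6 × 1.776 = 22.38 Ω.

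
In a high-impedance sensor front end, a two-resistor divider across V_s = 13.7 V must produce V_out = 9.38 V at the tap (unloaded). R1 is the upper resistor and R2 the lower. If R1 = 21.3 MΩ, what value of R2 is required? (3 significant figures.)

Required fraction k = V_out/V_s = 0.6847.
Rearranging, R2 = R1·k/(1−k) = 21.3 × 2.171 = 46.25 MΩ.

R2 ≈ 46.2 MΩ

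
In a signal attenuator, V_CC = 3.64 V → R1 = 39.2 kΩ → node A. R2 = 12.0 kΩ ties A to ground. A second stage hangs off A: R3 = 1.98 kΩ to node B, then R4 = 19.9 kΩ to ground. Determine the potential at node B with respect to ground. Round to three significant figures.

The second stage (R3 + R4 = 21.88 kΩ) loads node A in parallel with R2.
R2 ‖ (R3+R4) = 7.750 kΩ.
First divider: V_A = V_CC · 7.750/(39.2 + 7.750) = 0.6008 V.
Stage 2 is unloaded, so V_B = V_A · R4/(R3+R4) = 0.6008 × 19.9/21.88 = 0.5465 V.

V_B ≈ 0.546 V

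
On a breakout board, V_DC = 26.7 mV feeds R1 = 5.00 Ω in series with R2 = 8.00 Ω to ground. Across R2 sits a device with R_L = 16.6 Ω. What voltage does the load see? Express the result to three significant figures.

R2 ‖ R_L = (8.00 × 16.6)/(8.00 + 16.6) = 5.398 Ω.
Now apply the divider: V_out = 26.7 × 0.5192 = 13.86 mV.

V_out ≈ 13.9 mV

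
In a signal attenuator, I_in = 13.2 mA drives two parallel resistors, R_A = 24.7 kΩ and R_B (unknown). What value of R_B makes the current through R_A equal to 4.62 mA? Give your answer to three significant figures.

R_B ≈ 13.3 kΩ

Two-branch current divider: I_A = I_in · R_B/(R_A + R_B).
4.62/13.2 = R_B/(R_A + R_B) → R_B = R_A · (0.3500)/(1 − 0.3500) = 24.7 × 0.5385 = 13.30 kΩ.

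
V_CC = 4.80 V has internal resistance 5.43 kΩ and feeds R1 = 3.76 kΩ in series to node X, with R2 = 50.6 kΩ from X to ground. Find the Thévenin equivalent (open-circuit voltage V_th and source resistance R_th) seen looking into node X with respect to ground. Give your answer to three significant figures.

R1' = 5.43 + 3.76 = 9.190 kΩ (source resistance + R1).
Open-circuit (no load on X): V_th = V_CC · R2/(R1' + R2) = 4.80 × 50.6/(9.190 + 50.6) = 4.062 V.
Looking into X with the source shorted: R_th = R1'·R2/(R1'+R2) = 9.190 × 50.6/59.79 = 7.777 kΩ.

V_th ≈ 4.06 V, R_th ≈ 7.78 kΩ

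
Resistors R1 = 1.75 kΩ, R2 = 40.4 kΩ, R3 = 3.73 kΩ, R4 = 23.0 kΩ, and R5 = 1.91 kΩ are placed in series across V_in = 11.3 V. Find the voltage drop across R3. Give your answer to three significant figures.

V ≈ 0.595 V

Total series resistance ΣR = 1.75 + 40.4 + 3.73 + 23.0 + 1.91 = 70.79 kΩ.
By the voltage-divider rule, V = 11.3 × 3.730/70.79 = 0.5954 V.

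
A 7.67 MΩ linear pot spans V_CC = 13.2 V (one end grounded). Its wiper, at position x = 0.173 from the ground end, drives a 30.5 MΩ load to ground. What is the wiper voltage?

The pot divides into 6.343 MΩ above the wiper and 1.327 MΩ below.
Lower segment in parallel with the load: 1.327 ‖ 30.5 = 1.272 MΩ.
Loaded-divider output: V_out = 13.2 × 0.1670 = 2.204 V.
(Unloaded: V_out = x·V_CC = 2.28 V.)

V_out ≈ 2.20 V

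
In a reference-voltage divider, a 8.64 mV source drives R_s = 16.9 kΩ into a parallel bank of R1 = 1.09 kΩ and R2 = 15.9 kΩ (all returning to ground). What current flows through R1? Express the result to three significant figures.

Parallel bank: R_p = 1/(1/1.09 + 1/15.9) = 1.020 kΩ.
V_A = 8.64 × 1.020/17.92 = 0.4918 mV.
Branch current I = V_A/R1 = 0.4918/1.09 = 0.4512 µA.

I ≈ 0.451 µA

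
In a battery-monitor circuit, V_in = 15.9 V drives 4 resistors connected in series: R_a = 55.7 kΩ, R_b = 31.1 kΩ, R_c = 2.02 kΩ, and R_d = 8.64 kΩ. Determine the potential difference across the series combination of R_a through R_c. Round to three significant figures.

V ≈ 14.5 V

Total series resistance ΣR = 55.7 + 31.1 + 2.02 + 8.64 = 97.46 kΩ.
R_{R_a..R_c} = 55.7 + 31.1 + 2.02 = 88.82 kΩ.
By the voltage-divider rule, V = 15.9 × 88.82/97.46 = 14.49 V.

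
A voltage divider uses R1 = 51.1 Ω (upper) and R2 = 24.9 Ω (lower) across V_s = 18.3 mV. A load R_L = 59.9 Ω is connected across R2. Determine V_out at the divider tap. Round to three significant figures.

The load sits in parallel with R2, giving an effective lower resistance R2' = R2·R_L/(R2+R_L) = 17.59 Ω.
Then V_out = V_s · R2'/(R1 + R2') = 18.3 × 17.59/68.69 = 4.686 mV.
(Unloaded it would be 6.00 mV; the load pulls it down.)

V_out ≈ 4.69 mV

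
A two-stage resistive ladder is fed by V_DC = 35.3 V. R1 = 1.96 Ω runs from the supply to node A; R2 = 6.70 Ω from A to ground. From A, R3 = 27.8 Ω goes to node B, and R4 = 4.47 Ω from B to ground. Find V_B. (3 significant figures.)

Looking into the second stage from A: R3 + R4 = 32.27 Ω appears in parallel with R2.
Effective lower resistance at A: R2 ‖ 32.27 = 5.548 Ω.
So V_A = 35.3 × 0.7389 = 26.08 V.
Then the unloaded second divider: V_B = V_A × R4/(R3+R4) = 26.08 × 0.1385 = 3.613 V.

V_B ≈ 3.61 V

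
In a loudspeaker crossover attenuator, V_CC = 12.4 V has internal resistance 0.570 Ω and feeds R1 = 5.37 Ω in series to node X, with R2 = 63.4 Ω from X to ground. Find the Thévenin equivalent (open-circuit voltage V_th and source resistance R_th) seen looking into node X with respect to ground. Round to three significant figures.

R1' = 0.570 + 5.37 = 5.940 Ω (source resistance + R1).
Open-circuit (no load on X): V_th = V_CC · R2/(R1' + R2) = 12.4 × 63.4/(5.940 + 63.4) = 11.34 V.
Looking into X with the source shorted: R_th = R1'·R2/(R1'+R2) = 5.940 × 63.4/69.34 = 5.431 Ω.

V_th ≈ 11.3 V, R_th ≈ 5.43 Ω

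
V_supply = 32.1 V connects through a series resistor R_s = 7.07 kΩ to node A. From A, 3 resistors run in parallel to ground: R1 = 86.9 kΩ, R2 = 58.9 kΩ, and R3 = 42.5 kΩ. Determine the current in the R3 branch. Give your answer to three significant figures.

I ≈ 0.552 mA

Equivalent of the parallel group: R_p = 19.23 kΩ.
Node voltage V_A = V_supply · R_p/(R_s + R_p) = 32.1 × 0.7311 = 23.47 V.
Branch current I = V_A/R3 = 23.47/42.5 = 0.5522 mA.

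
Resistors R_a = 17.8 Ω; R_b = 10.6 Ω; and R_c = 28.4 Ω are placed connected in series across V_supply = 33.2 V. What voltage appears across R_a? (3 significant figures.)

V ≈ 10.4 V

Total series resistance ΣR = 17.8 + 10.6 + 28.4 = 56.80 Ω.
V = V_supply · R/ΣR = 33.2 × 0.3134 = 10.40 V.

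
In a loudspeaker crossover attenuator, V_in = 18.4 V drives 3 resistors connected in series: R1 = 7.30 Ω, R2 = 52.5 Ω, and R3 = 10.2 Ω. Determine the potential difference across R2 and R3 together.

V ≈ 16.5 V

Total series resistance ΣR = 7.30 + 52.5 + 10.2 = 70.00 Ω.
R_{R2..R3} = 52.5 + 10.2 = 62.70 Ω.
Voltage divider: V = V_in · (62.70 / 70.00) = 18.4 × 0.8957 = 16.48 V.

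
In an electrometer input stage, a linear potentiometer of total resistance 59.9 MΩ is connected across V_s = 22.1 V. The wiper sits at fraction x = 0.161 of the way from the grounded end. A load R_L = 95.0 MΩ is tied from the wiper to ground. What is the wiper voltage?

V_out ≈ 3.28 V

Lower segment x·R_p = 9.644 MΩ; upper segment (1−x)·R_p = 50.26 MΩ.
R_L loads the lower segment: effective lower R = 8.755 MΩ.
Then V_out = V_s · 8.755/(50.26 + 8.755) = 3.279 V.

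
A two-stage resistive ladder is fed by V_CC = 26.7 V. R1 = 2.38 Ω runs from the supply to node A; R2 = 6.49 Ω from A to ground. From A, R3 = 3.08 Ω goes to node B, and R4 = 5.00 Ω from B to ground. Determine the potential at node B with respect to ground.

V_B ≈ 9.95 V

Looking into the second stage from A: R3 + R4 = 8.080 Ω appears in parallel with R2.
R2 ‖ (R3+R4) = 3.599 Ω.
So V_A = 26.7 × 0.6019 = 16.07 V.
Then the unloaded second divider: V_B = V_A × R4/(R3+R4) = 16.07 × 0.6188 = 9.946 V.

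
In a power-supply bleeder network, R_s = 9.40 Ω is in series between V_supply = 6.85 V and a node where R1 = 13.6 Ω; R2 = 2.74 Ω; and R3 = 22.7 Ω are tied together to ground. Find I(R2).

I ≈ 0.452 A

Combine the parallel branches: R_p = (1/13.6 + 1/2.74 + 1/22.7)⁻¹ = 2.072 Ω.
Node voltage V_A = V_supply · R_p/(R_s + R_p) = 6.85 × 0.1806 = 1.237 V.
I(R2) = V_A / R2 = 1.237/2.74 = 0.4516 A.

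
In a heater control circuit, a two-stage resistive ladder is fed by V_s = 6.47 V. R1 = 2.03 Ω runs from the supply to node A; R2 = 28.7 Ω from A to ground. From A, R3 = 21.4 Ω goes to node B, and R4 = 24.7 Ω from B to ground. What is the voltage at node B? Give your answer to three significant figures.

V_B ≈ 3.11 V

Looking into the second stage from A: R3 + R4 = 46.10 Ω appears in parallel with R2.
Effective lower resistance at A: R2 ‖ 46.10 = 17.69 Ω.
V_A = 6.47 × 17.69/(2.03 + 17.69) = 5.804 V.
Then the unloaded second divider: V_B = V_A × R4/(R3+R4) = 5.804 × 0.5358 = 3.110 V.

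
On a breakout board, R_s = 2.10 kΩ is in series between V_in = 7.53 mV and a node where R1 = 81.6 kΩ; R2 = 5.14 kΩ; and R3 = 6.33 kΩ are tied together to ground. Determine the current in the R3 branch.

I ≈ 0.674 µA

Parallel bank: R_p = 1/(1/81.6 + 1/5.14 + 1/6.33) = 2.741 kΩ.
V_A by voltage divider: V_A = 7.53 × 2.741/(2.10 + 2.741) = 4.264 mV.
I(R3) = V_A / R3 = 4.264/6.33 = 0.6736 µA.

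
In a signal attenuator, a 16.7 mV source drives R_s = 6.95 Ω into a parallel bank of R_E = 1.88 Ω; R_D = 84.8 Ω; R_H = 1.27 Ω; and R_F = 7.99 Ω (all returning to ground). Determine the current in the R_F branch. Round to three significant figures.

I ≈ 0.188 mA

Combine the parallel branches: R_p = (1/1.88 + 1/84.8 + 1/1.27 + 1/7.99)⁻¹ = 0.6867 Ω.
V_A = 16.7 × 0.6867/7.637 = 1.502 mV.
I(R_F) = V_A / R_F = 1.502/7.99 = 0.1879 mA.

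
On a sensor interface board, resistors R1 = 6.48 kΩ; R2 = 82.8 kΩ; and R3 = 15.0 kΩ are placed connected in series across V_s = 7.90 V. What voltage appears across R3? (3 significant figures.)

V ≈ 1.14 V

Series total: ΣR = 6.48 + 82.8 + 15.0 = 104.3 kΩ.
V = V_s · R/ΣR = 7.90 × 0.1438 = 1.136 V.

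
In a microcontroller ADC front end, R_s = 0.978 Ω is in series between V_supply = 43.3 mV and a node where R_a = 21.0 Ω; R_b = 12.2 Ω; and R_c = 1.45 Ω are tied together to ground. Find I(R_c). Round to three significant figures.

I ≈ 16.6 mA

Equivalent of the parallel group: R_p = 1.221 Ω.
V_A by voltage divider: V_A = 43.3 × 1.221/(0.978 + 1.221) = 24.04 mV.
I(R_c) = V_A / R_c = 24.04/1.45 = 16.58 mA.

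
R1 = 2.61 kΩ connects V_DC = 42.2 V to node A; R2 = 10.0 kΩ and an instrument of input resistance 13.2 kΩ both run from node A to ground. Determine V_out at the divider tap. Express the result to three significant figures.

The load sits in parallel with R2, giving an effective lower resistance R2' = R2·R_L/(R2+R_L) = 5.690 kΩ.
Now apply the divider: V_out = 42.2 × 0.6855 = 28.93 V.
(Unloaded it would be 33.5 V; the load pulls it down.)

V_out ≈ 28.9 V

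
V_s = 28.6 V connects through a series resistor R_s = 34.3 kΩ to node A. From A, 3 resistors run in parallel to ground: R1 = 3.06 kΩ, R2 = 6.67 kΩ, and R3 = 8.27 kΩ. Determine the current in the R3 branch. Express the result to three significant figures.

I ≈ 0.161 mA

Combine the parallel branches: R_p = (1/3.06 + 1/6.67 + 1/8.27)⁻¹ = 1.673 kΩ.
V_A = 28.6 × 1.673/35.97 = 1.330 V.
Branch current I = V_A/R3 = 1.330/8.27 = 0.1609 mA.
(Equivalently: I_total = 0.7950 mA, then current-divider fraction G_k/ΣG = 0.2023.)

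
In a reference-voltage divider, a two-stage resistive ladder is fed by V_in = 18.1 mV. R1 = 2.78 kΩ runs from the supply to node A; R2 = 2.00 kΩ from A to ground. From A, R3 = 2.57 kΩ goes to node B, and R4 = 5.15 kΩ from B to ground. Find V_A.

Looking into the second stage from A: R3 + R4 = 7.720 kΩ appears in parallel with R2.
Effective lower resistance at A: R2 ‖ 7.720 = 1.588 kΩ.
So V_A = 18.1 × 0.3636 = 6.582 mV.

V_A ≈ 6.58 mV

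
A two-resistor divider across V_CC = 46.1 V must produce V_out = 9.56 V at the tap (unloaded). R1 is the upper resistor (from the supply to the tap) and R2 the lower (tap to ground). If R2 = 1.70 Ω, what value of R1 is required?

The divider ratio is R2/(R1+R2) = 9.56/46.1 = 0.2074.
So R1 = R2 · (V_CC/V_out − 1) = 1.70 × (46.1/9.56 − 1) = 1.70 × 3.822 = 6.498 Ω.

R1 ≈ 6.50 Ω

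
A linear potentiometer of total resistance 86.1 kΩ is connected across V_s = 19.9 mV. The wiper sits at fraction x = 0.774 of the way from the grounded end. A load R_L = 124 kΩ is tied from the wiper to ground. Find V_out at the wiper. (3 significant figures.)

Lower segment x·R_p = 66.64 kΩ; upper segment (1−x)·R_p = 19.46 kΩ.
R_L loads the lower segment: effective lower R = 43.35 kΩ.
Then V_out = V_s · 43.35/(19.46 + 43.35) = 13.73 mV.
(Unloaded: V_out = x·V_s = 15.4 mV.)

V_out ≈ 13.7 mV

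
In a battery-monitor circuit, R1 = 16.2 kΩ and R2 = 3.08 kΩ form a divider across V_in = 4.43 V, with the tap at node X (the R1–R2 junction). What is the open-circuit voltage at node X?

V_th ≈ 0.708 V

With X open, the divider is unloaded: V_th = 4.43 × 3.08/19.28 = 0.7077 V.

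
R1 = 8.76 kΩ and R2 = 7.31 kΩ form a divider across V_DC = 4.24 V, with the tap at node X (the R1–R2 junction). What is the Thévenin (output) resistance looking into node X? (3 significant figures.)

Looking into X with the source shorted: R_th = R1·R2/(R1+R2) = 8.760 × 7.31/16.07 = 3.985 kΩ.

R_th ≈ 3.98 kΩ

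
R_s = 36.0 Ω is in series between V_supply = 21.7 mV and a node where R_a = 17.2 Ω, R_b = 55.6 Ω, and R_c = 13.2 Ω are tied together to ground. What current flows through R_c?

I ≈ 0.254 mA

Combine the parallel branches: R_p = (1/17.2 + 1/55.6 + 1/13.2)⁻¹ = 6.584 Ω.
Node voltage V_A = V_supply · R_p/(R_s + R_p) = 21.7 × 0.1546 = 3.355 mV.
I(R_c) = V_A / R_c = 3.355/13.2 = 0.2542 mA.
(Equivalently: I_total = 0.5096 mA, then current-divider fraction G_k/ΣG = 0.4988.)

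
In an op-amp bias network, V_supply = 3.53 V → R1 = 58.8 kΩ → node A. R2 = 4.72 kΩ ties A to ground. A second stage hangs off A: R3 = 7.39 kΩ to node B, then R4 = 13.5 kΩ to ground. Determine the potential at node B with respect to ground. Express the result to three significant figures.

V_B ≈ 0.140 V

Node A sees R2 in parallel with the series input of stage 2, R3 + R4 = 20.89 kΩ.
R2 ‖ (R3+R4) = 3.850 kΩ.
So V_A = 3.53 × 0.06145 = 0.2169 V.
Then the unloaded second divider: V_B = V_A × R4/(R3+R4) = 0.2169 × 0.6462 = 0.1402 V.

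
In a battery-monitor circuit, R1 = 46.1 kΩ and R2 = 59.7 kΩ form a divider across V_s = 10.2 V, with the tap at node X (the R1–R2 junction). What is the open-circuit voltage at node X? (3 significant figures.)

V_th is the unloaded tap voltage: V_s · R2/(R1+R2) = 10.2 × 0.5643 = 5.756 V.

V_th ≈ 5.76 V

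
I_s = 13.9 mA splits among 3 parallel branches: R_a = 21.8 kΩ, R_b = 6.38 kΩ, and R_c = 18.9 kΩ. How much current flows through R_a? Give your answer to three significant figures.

I ≈ 2.50 mA

Total conductance ΣG = 1/21.8 + 1/6.38 + 1/18.9 = 0.2555 (units of 1/kΩ).
Current divider: I(R_a) = I_s · G_k/ΣG = 13.9 × (0.04587/0.2555) = 13.9 × 0.1795 = 2.495 mA.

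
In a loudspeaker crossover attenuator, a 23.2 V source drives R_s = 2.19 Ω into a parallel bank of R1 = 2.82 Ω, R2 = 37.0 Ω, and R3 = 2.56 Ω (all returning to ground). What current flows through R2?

I ≈ 0.233 A

Equivalent of the parallel group: R_p = 1.295 Ω.
V_A = 23.2 × 1.295/3.485 = 8.621 V.
I(R2) = V_A / R2 = 8.621/37.0 = 0.2330 A.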